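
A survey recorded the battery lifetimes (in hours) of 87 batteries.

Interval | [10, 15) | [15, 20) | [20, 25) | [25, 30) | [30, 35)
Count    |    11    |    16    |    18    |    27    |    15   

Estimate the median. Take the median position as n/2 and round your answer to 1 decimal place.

24.6

Cumulative frequencies: 11, 27, 45, 72, 87
n = 87; position = n/2 = 43.5.
This falls in the class [20, 25): L = 20, F = 27, f = 18, h = 5.
Median ≈ 20 + ((43.5 − 27) / 18) × 5 = 24.5833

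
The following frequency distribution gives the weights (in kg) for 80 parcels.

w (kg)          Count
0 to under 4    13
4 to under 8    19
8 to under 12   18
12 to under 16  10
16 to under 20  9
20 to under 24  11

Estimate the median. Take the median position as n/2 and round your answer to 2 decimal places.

9.78

Cumulative frequencies: 13, 32, 50, 60, 69, 80
n = 80; position = n/2 = 40.
This falls in the class 8 to under 12: L = 8, F = 32, f = 18, h = 4.
Median ≈ 8 + ((40 − 32) / 18) × 4 = 9.7778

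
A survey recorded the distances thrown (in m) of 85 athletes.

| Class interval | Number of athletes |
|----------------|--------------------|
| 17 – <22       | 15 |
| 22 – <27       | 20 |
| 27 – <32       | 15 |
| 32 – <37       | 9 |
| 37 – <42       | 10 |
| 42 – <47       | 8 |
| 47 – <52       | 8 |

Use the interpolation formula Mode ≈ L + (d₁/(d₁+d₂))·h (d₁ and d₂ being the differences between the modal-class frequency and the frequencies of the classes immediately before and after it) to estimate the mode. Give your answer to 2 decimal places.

Modal class: 22 – <27 (highest frequency 20).
d₁ = 20 − 15 = 5, d₂ = 20 − 15 = 5
Mode ≈ 22 + (5/(5+5)) × 5 = 22 + 2.5000 = 24.5000

24.50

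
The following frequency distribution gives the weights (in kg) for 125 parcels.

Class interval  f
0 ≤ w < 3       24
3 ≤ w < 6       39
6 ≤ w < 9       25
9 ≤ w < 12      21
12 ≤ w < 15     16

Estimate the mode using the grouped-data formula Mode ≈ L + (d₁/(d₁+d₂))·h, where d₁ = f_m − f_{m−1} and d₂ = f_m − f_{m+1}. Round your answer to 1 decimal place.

4.6

Modal class: 3 ≤ w < 6 (highest frequency 39).
d₁ = 39 − 24 = 15, d₂ = 39 − 25 = 14
Mode ≈ 3 + (15/(15+14)) × 3 = 3 + 1.5517 = 4.5517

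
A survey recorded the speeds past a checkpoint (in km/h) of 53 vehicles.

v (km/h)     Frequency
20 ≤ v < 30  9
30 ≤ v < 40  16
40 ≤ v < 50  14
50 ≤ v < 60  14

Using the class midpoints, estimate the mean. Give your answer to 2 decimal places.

41.23

Midpoints: 25, 35, 45, 55
Σfm = 9×25 + 16×35 + 14×45 + 14×55 = 2185
n = Σf = 53
Mean = 2185 / 53 = 41.2264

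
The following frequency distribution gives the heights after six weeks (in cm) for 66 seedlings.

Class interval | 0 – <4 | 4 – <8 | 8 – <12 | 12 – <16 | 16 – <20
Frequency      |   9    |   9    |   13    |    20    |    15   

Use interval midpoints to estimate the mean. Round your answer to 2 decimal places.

Midpoints: 2, 6, 10, 14, 18
Σfm = 9×2 + 9×6 + 13×10 + 20×14 + 15×18 = 752
n = Σf = 66
Mean = 752 / 66 = 11.3939

11.39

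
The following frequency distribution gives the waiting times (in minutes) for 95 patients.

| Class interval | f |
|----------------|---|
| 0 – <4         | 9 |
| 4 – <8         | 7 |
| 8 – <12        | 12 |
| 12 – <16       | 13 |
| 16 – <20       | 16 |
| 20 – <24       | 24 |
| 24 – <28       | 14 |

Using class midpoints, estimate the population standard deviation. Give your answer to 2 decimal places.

7.45

Midpoints: 2, 6, 10, 14, 18, 22, 26
n = 95, Σfm = 1542, mean = 16.2316
Σfm² = 30300
Σf(m − x̄)² = Σfm² − (Σfm)²/n = 30300 − 1542²/95 = 5270.9053
Population variance = 5270.9053 / 95 = 55.4832
Standard deviation = √55.4832 = 7.4487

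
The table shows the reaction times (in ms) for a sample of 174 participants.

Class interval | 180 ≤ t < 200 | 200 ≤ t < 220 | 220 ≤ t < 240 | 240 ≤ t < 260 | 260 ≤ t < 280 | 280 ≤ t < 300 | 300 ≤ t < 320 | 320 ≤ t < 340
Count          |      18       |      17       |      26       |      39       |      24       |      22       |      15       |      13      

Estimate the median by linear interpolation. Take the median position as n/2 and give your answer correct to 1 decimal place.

253.3

Cumulative frequencies: 18, 35, 61, 100, 124, 146, 161, 174
n = 174; position = n/2 = 87.
This falls in the class 240 ≤ t < 260: L = 240, F = 61, f = 39, h = 20.
Median ≈ 240 + ((87 − 61) / 39) × 20 = 253.3333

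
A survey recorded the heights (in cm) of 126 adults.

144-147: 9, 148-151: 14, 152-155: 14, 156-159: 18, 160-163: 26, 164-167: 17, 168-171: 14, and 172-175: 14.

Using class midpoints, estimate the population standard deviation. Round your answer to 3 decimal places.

8.220

Midpoints: 145.5, 149.5, 153.5, 157.5, 161.5, 165.5, 169.5, 173.5
n = 126, Σfm = 20201, mean = 160.3254
Σfm² = 3247247.5
Σf(m − x̄)² = Σfm² − (Σfm)²/n = 3247247.5 − 20201²/126 = 8514.1587
Population variance = 8514.1587 / 126 = 67.5727
Standard deviation = √67.5727 = 8.2203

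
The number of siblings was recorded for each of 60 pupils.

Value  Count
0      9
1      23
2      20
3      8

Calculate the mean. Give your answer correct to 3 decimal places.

1.450

Values: 0, 1, 2, 3
Σfx = 9×0 + 23×1 + 20×2 + 8×3 = 87
n = Σf = 60
Mean = 87 / 60 = 1.4500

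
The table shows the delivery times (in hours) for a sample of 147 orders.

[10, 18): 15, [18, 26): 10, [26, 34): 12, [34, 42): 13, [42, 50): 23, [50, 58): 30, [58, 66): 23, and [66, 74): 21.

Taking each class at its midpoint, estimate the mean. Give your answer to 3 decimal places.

Midpoints: 14, 22, 30, 38, 46, 54, 62, 70
Σfm = 15×14 + 10×22 + 12×30 + 13×38 + 23×46 + 30×54 + 23×62 + 21×70 = 6858
n = Σf = 147
Mean = 6858 / 147 = 46.6531

46.653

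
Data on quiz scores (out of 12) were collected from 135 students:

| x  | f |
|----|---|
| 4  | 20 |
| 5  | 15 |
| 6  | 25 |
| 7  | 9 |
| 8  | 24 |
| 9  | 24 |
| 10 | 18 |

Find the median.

Cumulative frequencies: 20, 35, 60, 69, 93, 117, 135
n = 135, so the median is the value in position (n+1)/2 = 68.
Position 68 falls at value 7.

7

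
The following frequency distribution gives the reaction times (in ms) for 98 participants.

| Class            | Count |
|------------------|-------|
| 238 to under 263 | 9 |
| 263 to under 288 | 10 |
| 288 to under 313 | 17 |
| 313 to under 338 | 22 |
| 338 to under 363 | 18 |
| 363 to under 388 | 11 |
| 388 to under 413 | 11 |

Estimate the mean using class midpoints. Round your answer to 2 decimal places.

Midpoints: 250.5, 275.5, 300.5, 325.5, 350.5, 375.5, 400.5
Σfm = 9×250.5 + 10×275.5 + 17×300.5 + 22×325.5 + 18×350.5 + 11×375.5 + 11×400.5 = 32124
n = Σf = 98
Mean = 32124 / 98 = 327.7959

327.80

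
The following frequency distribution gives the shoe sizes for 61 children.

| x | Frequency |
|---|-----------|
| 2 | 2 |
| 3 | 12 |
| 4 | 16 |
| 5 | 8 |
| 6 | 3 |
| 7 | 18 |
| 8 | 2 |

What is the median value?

Cumulative frequencies: 2, 14, 30, 38, 41, 59, 61
n = 61, so the median is the value in position (n+1)/2 = 31.
Position 31 falls at value 5.

5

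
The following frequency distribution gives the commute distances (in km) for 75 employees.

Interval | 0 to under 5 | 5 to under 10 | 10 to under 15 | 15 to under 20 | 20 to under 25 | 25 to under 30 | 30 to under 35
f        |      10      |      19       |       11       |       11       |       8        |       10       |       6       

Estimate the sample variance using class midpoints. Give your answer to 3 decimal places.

Midpoints: 2.5, 7.5, 12.5, 17.5, 22.5, 27.5, 32.5
n = 75, Σfm = 1147.5, mean = 15.3000
Σfm² = 24168.75
Σf(m − x̄)² = Σfm² − (Σfm)²/n = 24168.75 − 1147.5²/75 = 6612.0000
Sample variance = 6612.0000 / 74 = 89.3514

89.351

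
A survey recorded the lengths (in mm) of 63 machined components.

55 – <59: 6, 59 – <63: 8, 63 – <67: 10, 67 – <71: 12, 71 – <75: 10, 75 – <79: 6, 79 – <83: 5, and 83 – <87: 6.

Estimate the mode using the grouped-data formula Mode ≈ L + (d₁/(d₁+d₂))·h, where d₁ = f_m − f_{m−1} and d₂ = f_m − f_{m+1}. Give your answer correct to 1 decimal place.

69.0

Modal class: 67 – <71 (highest frequency 12).
d₁ = 12 − 10 = 2, d₂ = 12 − 10 = 2
Mode ≈ 67 + (2/(2+2)) × 4 = 67 + 2.0000 = 69.0000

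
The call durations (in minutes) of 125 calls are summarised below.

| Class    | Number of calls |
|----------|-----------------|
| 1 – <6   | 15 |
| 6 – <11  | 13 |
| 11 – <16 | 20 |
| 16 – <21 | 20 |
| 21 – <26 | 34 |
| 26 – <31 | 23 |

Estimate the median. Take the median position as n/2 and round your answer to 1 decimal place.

19.6

Cumulative frequencies: 15, 28, 48, 68, 102, 125
n = 125; position = n/2 = 62.5.
This falls in the class 16 – <21: L = 16, F = 48, f = 20, h = 5.
Median ≈ 16 + ((62.5 − 48) / 20) × 5 = 19.6250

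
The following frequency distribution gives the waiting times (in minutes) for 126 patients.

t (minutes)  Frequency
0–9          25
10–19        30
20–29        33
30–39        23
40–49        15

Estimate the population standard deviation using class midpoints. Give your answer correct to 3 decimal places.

Midpoints: 4.5, 14.5, 24.5, 34.5, 44.5
n = 126, Σfm = 2817, mean = 22.3571
Σfm² = 83701.5
Σf(m − x̄)² = Σfm² − (Σfm)²/n = 83701.5 − 2817²/126 = 20721.4286
Population variance = 20721.4286 / 126 = 164.4558
Standard deviation = √164.4558 = 12.8240

12.824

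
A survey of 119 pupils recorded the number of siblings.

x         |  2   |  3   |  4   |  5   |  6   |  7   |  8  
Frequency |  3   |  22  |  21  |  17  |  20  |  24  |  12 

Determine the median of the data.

5

Cumulative frequencies: 3, 25, 46, 63, 83, 107, 119
n = 119, so the median is the value in position (n+1)/2 = 60.
Position 60 falls at value 5.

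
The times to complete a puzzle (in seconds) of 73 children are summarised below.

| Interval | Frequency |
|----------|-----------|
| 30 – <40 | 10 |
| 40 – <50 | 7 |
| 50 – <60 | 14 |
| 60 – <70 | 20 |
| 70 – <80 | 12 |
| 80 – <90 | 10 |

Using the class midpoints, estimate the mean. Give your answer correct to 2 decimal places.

Midpoints: 35, 45, 55, 65, 75, 85
Σfm = 10×35 + 7×45 + 14×55 + 20×65 + 12×75 + 10×85 = 4485
n = Σf = 73
Mean = 4485 / 73 = 61.4384

61.44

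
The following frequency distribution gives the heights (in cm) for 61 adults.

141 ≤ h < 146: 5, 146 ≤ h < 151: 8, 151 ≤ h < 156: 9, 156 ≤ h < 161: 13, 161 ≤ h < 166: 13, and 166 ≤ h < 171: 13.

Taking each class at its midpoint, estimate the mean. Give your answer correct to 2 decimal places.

Midpoints: 143.5, 148.5, 153.5, 158.5, 163.5, 168.5
Σfm = 5×143.5 + 8×148.5 + 9×153.5 + 13×158.5 + 13×163.5 + 13×168.5 = 9663.5
n = Σf = 61
Mean = 9663.5 / 61 = 158.4180

158.42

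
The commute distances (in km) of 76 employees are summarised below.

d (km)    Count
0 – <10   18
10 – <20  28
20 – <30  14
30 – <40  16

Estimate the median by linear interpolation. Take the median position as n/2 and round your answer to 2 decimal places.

17.14

Cumulative frequencies: 18, 46, 60, 76
n = 76; position = n/2 = 38.
This falls in the class 10 – <20: L = 10, F = 18, f = 28, h = 10.
Median ≈ 10 + ((38 − 18) / 28) × 10 = 17.1429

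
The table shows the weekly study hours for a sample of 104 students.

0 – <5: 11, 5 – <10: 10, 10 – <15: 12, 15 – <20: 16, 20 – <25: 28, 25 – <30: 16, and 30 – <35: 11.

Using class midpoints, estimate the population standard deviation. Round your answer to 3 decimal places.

Midpoints: 2.5, 7.5, 12.5, 17.5, 22.5, 27.5, 32.5
n = 104, Σfm = 1960, mean = 18.8462
Σfm² = 45300
Σf(m − x̄)² = Σfm² − (Σfm)²/n = 45300 − 1960²/104 = 8361.5385
Population variance = 8361.5385 / 104 = 80.3994
Standard deviation = √80.3994 = 8.9666

8.967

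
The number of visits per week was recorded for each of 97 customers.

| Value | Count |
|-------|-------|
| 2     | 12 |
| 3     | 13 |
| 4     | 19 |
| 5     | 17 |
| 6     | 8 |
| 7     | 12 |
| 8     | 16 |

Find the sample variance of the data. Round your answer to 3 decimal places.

3.948

Values: 2, 3, 4, 5, 6, 7, 8
n = 97, Σfx = 484, mean = 4.9897
Σfx² = 2794
Σf(x − x̄)² = Σfx² − (Σfx)²/n = 2794 − 484²/97 = 378.9897
Sample variance = 378.9897 / 96 = 3.9478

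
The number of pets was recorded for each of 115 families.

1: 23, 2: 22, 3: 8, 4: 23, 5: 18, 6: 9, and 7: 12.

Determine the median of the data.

4

Cumulative frequencies: 23, 45, 53, 76, 94, 103, 115
n = 115, so the median is the value in position (n+1)/2 = 58.
Position 58 falls at value 4.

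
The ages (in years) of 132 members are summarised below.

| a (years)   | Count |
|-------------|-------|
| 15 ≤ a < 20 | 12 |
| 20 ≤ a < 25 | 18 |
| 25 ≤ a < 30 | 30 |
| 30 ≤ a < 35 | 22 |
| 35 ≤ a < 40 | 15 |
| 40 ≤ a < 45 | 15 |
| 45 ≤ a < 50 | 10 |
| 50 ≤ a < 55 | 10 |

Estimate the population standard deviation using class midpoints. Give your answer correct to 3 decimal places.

10.054

Midpoints: 17.5, 22.5, 27.5, 32.5, 37.5, 42.5, 47.5, 52.5
n = 132, Σfm = 4355, mean = 32.9924
Σfm² = 157025
Σf(m − x̄)² = Σfm² − (Σfm)²/n = 157025 − 4355²/132 = 13342.9924
Population variance = 13342.9924 / 132 = 101.0833
Standard deviation = √101.0833 = 10.0540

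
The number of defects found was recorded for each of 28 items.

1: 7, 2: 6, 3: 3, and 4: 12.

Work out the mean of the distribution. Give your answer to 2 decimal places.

2.71

Values: 1, 2, 3, 4
Σfx = 7×1 + 6×2 + 3×3 + 12×4 = 76
n = Σf = 28
Mean = 76 / 28 = 2.7143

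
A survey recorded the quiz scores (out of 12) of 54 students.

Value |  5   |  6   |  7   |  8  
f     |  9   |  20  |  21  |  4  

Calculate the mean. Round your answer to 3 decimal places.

Values: 5, 6, 7, 8
Σfx = 9×5 + 20×6 + 21×7 + 4×8 = 344
n = Σf = 54
Mean = 344 / 54 = 6.3704

6.370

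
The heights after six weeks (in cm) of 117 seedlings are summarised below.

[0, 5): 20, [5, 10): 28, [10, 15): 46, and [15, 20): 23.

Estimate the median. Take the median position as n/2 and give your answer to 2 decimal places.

11.14

Cumulative frequencies: 20, 48, 94, 117
n = 117; position = n/2 = 58.5.
This falls in the class [10, 15): L = 10, F = 48, f = 46, h = 5.
Median ≈ 10 + ((58.5 − 48) / 46) × 5 = 11.1413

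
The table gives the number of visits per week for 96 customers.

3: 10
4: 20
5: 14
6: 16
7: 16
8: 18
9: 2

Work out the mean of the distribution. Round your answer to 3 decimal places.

Values: 3, 4, 5, 6, 7, 8, 9
Σfx = 10×3 + 20×4 + 14×5 + 16×6 + 16×7 + 18×8 + 2×9 = 550
n = Σf = 96
Mean = 550 / 96 = 5.7292

5.729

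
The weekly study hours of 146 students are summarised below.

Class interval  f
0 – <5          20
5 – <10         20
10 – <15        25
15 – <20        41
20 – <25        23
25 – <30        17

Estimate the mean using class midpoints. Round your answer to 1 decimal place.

Midpoints: 2.5, 7.5, 12.5, 17.5, 22.5, 27.5
Σfm = 20×2.5 + 20×7.5 + 25×12.5 + 41×17.5 + 23×22.5 + 17×27.5 = 2215
n = Σf = 146
Mean = 2215 / 146 = 15.1712

15.2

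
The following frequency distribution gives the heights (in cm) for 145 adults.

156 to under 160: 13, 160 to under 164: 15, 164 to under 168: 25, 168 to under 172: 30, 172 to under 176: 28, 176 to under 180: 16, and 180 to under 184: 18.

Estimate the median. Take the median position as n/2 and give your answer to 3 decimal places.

170.600

Cumulative frequencies: 13, 28, 53, 83, 111, 127, 145
n = 145; position = n/2 = 72.5.
This falls in the class 168 to under 172: L = 168, F = 53, f = 30, h = 4.
Median ≈ 168 + ((72.5 − 53) / 30) × 4 = 170.6000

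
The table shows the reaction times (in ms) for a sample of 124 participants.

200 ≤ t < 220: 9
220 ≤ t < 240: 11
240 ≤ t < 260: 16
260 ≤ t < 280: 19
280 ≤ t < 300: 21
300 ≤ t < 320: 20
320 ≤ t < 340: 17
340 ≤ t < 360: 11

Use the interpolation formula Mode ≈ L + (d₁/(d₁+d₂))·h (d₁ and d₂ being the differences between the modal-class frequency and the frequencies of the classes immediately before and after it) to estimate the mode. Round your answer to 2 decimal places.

293.33

Modal class: 280 ≤ t < 300 (highest frequency 21).
d₁ = 21 − 19 = 2, d₂ = 21 − 20 = 1
Mode ≈ 280 + (2/(2+1)) × 20 = 280 + 13.3333 = 293.3333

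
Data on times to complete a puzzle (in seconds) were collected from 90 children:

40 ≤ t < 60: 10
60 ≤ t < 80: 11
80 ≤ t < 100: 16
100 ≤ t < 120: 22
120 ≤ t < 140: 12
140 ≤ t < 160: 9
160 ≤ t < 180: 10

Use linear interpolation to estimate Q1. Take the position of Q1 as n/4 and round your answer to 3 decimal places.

Cumulative frequencies: 10, 21, 37, 59, 71, 80, 90
n = 90; position = n/4 = 22.5.
This falls in the class 80 ≤ t < 100: L = 80, F = 21, f = 16, h = 20.
Lower quartile ≈ 80 + ((22.5 − 21) / 16) × 20 = 81.8750

81.875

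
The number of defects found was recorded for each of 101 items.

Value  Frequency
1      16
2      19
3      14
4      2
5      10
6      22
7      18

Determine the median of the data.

4

Cumulative frequencies: 16, 35, 49, 51, 61, 83, 101
n = 101, so the median is the value in position (n+1)/2 = 51.
Position 51 falls at value 4.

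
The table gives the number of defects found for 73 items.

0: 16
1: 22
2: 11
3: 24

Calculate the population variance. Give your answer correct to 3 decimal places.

Values: 0, 1, 2, 3
n = 73, Σfx = 116, mean = 1.5890
Σfx² = 282
Σf(x − x̄)² = Σfx² − (Σfx)²/n = 282 − 116²/73 = 97.6712
Population variance = 97.6712 / 73 = 1.3380

1.338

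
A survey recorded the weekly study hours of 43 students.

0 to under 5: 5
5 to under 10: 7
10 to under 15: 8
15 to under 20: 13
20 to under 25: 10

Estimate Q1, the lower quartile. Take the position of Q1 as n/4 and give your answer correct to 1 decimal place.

Cumulative frequencies: 5, 12, 20, 33, 43
n = 43; position = n/4 = 10.75.
This falls in the class 5 to under 10: L = 5, F = 5, f = 7, h = 5.
Lower quartile ≈ 5 + ((10.75 − 5) / 7) × 5 = 9.1071

9.1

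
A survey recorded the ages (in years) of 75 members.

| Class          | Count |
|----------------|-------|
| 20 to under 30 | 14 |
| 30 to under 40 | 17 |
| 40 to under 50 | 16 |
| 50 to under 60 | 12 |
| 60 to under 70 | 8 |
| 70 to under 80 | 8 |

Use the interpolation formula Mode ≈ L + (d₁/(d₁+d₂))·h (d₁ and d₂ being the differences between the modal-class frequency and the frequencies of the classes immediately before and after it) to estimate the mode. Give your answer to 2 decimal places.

37.50

Modal class: 30 to under 40 (highest frequency 17).
d₁ = 17 − 14 = 3, d₂ = 17 − 16 = 1
Mode ≈ 30 + (3/(3+1)) × 10 = 30 + 7.5000 = 37.5000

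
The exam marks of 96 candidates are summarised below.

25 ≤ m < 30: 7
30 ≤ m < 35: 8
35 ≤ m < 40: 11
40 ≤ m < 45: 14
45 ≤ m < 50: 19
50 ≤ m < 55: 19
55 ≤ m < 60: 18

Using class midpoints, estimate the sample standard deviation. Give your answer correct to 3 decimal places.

9.200

Midpoints: 27.5, 32.5, 37.5, 42.5, 47.5, 52.5, 57.5
n = 96, Σfm = 4395, mean = 45.7812
Σfm² = 209250
Σf(m − x̄)² = Σfm² − (Σfm)²/n = 209250 − 4395²/96 = 8041.4062
Sample variance = 8041.4062 / 95 = 84.6464
Standard deviation = √84.6464 = 9.2003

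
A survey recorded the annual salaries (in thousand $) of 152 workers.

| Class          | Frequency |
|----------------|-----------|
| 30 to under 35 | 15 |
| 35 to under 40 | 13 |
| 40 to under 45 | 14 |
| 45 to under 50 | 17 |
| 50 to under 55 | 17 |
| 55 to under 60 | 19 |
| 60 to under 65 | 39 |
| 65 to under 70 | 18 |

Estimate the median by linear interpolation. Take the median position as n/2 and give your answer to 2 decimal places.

Cumulative frequencies: 15, 28, 42, 59, 76, 95, 134, 152
n = 152; position = n/2 = 76.
This falls in the class 50 to under 55: L = 50, F = 59, f = 17, h = 5.
Median ≈ 50 + ((76 − 59) / 17) × 5 = 55.0000

55.00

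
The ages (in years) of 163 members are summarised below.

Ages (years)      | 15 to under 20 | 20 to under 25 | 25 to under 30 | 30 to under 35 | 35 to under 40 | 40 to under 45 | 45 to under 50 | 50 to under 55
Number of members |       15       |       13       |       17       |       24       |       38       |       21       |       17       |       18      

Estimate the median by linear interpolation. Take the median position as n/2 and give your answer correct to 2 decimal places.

Cumulative frequencies: 15, 28, 45, 69, 107, 128, 145, 163
n = 163; position = n/2 = 81.5.
This falls in the class 35 to under 40: L = 35, F = 69, f = 38, h = 5.
Median ≈ 35 + ((81.5 − 69) / 38) × 5 = 36.6447

36.64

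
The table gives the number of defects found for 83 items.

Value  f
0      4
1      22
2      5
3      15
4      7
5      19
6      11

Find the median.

Cumulative frequencies: 4, 26, 31, 46, 53, 72, 83
n = 83, so the median is the value in position (n+1)/2 = 42.
Position 42 falls at value 3.

3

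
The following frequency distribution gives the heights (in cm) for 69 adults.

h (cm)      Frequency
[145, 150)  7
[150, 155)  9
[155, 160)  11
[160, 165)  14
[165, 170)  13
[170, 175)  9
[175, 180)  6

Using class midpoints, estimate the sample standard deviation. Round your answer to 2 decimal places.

Midpoints: 147.5, 152.5, 157.5, 162.5, 167.5, 172.5, 177.5
n = 69, Σfm = 11207.5, mean = 162.4275
Σfm² = 1825731.25
Σf(m − x̄)² = Σfm² − (Σfm)²/n = 1825731.25 − 11207.5²/69 = 5324.6377
Sample variance = 5324.6377 / 68 = 78.3035
Standard deviation = √78.3035 = 8.8489

8.85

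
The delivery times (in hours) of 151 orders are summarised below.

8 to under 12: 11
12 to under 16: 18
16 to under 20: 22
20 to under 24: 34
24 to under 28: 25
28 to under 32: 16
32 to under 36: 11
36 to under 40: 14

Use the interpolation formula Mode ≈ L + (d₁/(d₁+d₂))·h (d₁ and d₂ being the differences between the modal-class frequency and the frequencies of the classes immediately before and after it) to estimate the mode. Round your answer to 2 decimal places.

Modal class: 20 to under 24 (highest frequency 34).
d₁ = 34 − 22 = 12, d₂ = 34 − 25 = 9
Mode ≈ 20 + (12/(12+9)) × 4 = 20 + 2.2857 = 22.2857

22.29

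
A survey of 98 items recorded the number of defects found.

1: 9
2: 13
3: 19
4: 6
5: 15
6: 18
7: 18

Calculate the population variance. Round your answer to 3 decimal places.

Values: 1, 2, 3, 4, 5, 6, 7
n = 98, Σfx = 425, mean = 4.3367
Σfx² = 2233
Σf(x − x̄)² = Σfx² − (Σfx)²/n = 2233 − 425²/98 = 389.8878
Population variance = 389.8878 / 98 = 3.9784

3.978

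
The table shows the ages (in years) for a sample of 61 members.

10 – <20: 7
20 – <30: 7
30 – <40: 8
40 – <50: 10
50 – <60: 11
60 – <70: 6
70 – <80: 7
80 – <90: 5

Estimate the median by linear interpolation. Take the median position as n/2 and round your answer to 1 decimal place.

Cumulative frequencies: 7, 14, 22, 32, 43, 49, 56, 61
n = 61; position = n/2 = 30.5.
This falls in the class 40 – <50: L = 40, F = 22, f = 10, h = 10.
Median ≈ 40 + ((30.5 − 22) / 10) × 10 = 48.5000

48.5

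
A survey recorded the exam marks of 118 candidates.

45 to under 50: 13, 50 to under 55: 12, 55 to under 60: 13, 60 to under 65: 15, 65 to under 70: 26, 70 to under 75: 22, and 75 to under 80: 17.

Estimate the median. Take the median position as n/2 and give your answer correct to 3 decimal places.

Cumulative frequencies: 13, 25, 38, 53, 79, 101, 118
n = 118; position = n/2 = 59.
This falls in the class 65 to under 70: L = 65, F = 53, f = 26, h = 5.
Median ≈ 65 + ((59 − 53) / 26) × 5 = 66.1538

66.154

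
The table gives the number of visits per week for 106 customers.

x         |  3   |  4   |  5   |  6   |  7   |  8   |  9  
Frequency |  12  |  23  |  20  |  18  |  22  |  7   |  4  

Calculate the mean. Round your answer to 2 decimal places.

5.49

Values: 3, 4, 5, 6, 7, 8, 9
Σfx = 12×3 + 23×4 + 20×5 + 18×6 + 22×7 + 7×8 + 4×9 = 582
n = Σf = 106
Mean = 582 / 106 = 5.4906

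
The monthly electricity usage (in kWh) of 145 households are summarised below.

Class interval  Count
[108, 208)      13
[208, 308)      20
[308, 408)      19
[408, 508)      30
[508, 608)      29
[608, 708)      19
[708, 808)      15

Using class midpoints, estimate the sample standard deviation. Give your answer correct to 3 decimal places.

Midpoints: 158, 258, 358, 458, 558, 658, 758
n = 145, Σfm = 67810, mean = 467.6552
Σfm² = 36258180
Σf(m − x̄)² = Σfm² − (Σfm)²/n = 36258180 − 67810²/145 = 4546482.7586
Sample variance = 4546482.7586 / 144 = 31572.7969
Standard deviation = √31572.7969 = 177.6874

177.687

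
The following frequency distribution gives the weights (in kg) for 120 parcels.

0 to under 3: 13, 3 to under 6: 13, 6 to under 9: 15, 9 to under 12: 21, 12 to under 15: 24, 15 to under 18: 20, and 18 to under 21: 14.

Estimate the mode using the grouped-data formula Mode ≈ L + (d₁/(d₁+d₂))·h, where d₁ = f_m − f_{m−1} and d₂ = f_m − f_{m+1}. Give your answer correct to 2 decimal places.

13.29

Modal class: 12 to under 15 (highest frequency 24).
d₁ = 24 − 21 = 3, d₂ = 24 − 20 = 4
Mode ≈ 12 + (3/(3+4)) × 3 = 12 + 1.2857 = 13.2857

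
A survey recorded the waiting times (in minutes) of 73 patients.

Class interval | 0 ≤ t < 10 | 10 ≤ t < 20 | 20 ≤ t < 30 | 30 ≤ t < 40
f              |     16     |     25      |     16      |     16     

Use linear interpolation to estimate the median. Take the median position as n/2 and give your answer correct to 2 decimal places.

18.20

Cumulative frequencies: 16, 41, 57, 73
n = 73; position = n/2 = 36.5.
This falls in the class 10 ≤ t < 20: L = 10, F = 16, f = 25, h = 10.
Median ≈ 10 + ((36.5 − 16) / 25) × 10 = 18.2000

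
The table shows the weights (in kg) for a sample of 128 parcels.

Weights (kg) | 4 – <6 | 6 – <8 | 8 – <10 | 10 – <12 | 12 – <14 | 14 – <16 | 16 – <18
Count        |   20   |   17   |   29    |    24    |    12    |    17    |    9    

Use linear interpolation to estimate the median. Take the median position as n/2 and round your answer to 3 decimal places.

Cumulative frequencies: 20, 37, 66, 90, 102, 119, 128
n = 128; position = n/2 = 64.
This falls in the class 8 – <10: L = 8, F = 37, f = 29, h = 2.
Median ≈ 8 + ((64 − 37) / 29) × 2 = 9.8621

9.862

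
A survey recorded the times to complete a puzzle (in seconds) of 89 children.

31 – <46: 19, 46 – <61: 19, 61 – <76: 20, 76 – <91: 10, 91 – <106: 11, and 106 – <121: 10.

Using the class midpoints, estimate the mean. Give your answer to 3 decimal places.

69.343

Midpoints: 38.5, 53.5, 68.5, 83.5, 98.5, 113.5
Σfm = 19×38.5 + 19×53.5 + 20×68.5 + 10×83.5 + 11×98.5 + 10×113.5 = 6171.5
n = Σf = 89
Mean = 6171.5 / 89 = 69.3427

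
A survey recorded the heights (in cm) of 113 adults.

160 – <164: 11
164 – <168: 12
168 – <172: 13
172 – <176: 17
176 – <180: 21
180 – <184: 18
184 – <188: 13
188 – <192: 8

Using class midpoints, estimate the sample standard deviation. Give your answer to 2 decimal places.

Midpoints: 162, 166, 170, 174, 178, 182, 186, 190
n = 113, Σfm = 19894, mean = 176.0531
Σfm² = 3509892
Σf(m − x̄)² = Σfm² − (Σfm)²/n = 3509892 − 19894²/113 = 7491.6814
Sample variance = 7491.6814 / 112 = 66.8900
Standard deviation = √66.8900 = 8.1786

8.18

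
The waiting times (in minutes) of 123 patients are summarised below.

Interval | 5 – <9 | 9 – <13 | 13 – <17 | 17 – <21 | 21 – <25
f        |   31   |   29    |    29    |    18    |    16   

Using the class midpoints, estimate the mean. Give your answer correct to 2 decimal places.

Midpoints: 7, 11, 15, 19, 23
Σfm = 31×7 + 29×11 + 29×15 + 18×19 + 16×23 = 1681
n = Σf = 123
Mean = 1681 / 123 = 13.6667

13.67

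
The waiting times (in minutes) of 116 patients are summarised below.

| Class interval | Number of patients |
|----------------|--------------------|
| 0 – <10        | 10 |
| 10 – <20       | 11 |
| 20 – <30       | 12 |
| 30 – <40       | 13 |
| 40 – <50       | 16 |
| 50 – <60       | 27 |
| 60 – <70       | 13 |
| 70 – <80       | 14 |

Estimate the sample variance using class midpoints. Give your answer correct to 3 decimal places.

Midpoints: 5, 15, 25, 35, 45, 55, 65, 75
n = 116, Σfm = 5070, mean = 43.7069
Σfm² = 273900
Σf(m − x̄)² = Σfm² − (Σfm)²/n = 273900 − 5070²/116 = 52306.0345
Sample variance = 52306.0345 / 115 = 454.8351

454.835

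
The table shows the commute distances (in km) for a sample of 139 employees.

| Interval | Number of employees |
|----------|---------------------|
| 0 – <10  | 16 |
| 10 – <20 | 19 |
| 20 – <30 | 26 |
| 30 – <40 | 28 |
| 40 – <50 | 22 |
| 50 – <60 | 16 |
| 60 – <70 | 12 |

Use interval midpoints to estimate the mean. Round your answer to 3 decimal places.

33.417

Midpoints: 5, 15, 25, 35, 45, 55, 65
Σfm = 16×5 + 19×15 + 26×25 + 28×35 + 22×45 + 16×55 + 12×65 = 4645
n = Σf = 139
Mean = 4645 / 139 = 33.4173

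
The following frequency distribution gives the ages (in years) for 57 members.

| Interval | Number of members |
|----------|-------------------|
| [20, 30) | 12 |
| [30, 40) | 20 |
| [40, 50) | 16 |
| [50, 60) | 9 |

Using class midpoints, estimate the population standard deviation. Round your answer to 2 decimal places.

9.87

Midpoints: 25, 35, 45, 55
n = 57, Σfm = 2215, mean = 38.8596
Σfm² = 91625
Σf(m − x̄)² = Σfm² − (Σfm)²/n = 91625 − 2215²/57 = 5550.8772
Population variance = 5550.8772 / 57 = 97.3838
Standard deviation = √97.3838 = 9.8683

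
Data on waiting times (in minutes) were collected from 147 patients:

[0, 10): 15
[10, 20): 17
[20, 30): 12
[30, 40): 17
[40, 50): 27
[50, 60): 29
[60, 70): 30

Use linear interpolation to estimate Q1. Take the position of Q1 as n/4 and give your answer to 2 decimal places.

23.96

Cumulative frequencies: 15, 32, 44, 61, 88, 117, 147
n = 147; position = n/4 = 36.75.
This falls in the class [20, 30): L = 20, F = 32, f = 12, h = 10.
Lower quartile ≈ 20 + ((36.75 − 32) / 12) × 10 = 23.9583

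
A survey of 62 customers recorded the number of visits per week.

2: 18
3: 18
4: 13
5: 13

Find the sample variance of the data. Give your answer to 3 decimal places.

Values: 2, 3, 4, 5
n = 62, Σfx = 207, mean = 3.3387
Σfx² = 767
Σf(x − x̄)² = Σfx² − (Σfx)²/n = 767 − 207²/62 = 75.8871
Sample variance = 75.8871 / 61 = 1.2441

1.244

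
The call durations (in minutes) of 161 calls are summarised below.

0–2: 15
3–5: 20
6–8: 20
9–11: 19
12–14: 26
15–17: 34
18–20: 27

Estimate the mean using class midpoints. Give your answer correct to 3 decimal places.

Midpoints: 1, 4, 7, 10, 13, 16, 19
Σfm = 15×1 + 20×4 + 20×7 + 19×10 + 26×13 + 34×16 + 27×19 = 1820
n = Σf = 161
Mean = 1820 / 161 = 11.3043

11.304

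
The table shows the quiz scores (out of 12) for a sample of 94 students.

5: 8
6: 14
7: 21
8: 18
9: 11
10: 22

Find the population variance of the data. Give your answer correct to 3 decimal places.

2.602

Values: 5, 6, 7, 8, 9, 10
n = 94, Σfx = 734, mean = 7.8085
Σfx² = 5976
Σf(x − x̄)² = Σfx² − (Σfx)²/n = 5976 − 734²/94 = 244.5532
Population variance = 244.5532 / 94 = 2.6016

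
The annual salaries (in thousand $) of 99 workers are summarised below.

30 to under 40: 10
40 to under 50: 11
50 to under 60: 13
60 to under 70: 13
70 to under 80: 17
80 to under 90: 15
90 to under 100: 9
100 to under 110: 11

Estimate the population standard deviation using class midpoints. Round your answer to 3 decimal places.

21.382

Midpoints: 35, 45, 55, 65, 75, 85, 95, 105
n = 99, Σfm = 6965, mean = 70.3535
Σfm² = 535275
Σf(m − x̄)² = Σfm² − (Σfm)²/n = 535275 − 6965²/99 = 45262.6263
Population variance = 45262.6263 / 99 = 457.1982
Standard deviation = √457.1982 = 21.3822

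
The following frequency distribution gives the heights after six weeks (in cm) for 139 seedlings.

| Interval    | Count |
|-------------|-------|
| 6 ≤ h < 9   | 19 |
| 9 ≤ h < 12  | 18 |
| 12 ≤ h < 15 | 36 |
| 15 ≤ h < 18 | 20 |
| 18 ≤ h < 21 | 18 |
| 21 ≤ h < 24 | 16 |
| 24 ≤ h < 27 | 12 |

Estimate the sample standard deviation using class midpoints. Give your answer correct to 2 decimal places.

5.45

Midpoints: 7.5, 10.5, 13.5, 16.5, 19.5, 22.5, 25.5
n = 139, Σfm = 2164.5, mean = 15.5719
Σfm² = 37806.75
Σf(m − x̄)² = Σfm² − (Σfm)²/n = 37806.75 − 2164.5²/139 = 4101.2806
Sample variance = 4101.2806 / 138 = 29.7194
Standard deviation = √29.7194 = 5.4516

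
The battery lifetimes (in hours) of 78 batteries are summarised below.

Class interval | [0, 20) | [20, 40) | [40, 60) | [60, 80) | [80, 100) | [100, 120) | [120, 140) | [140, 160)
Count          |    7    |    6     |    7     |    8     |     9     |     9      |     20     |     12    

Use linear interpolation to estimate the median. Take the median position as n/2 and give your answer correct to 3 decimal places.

Cumulative frequencies: 7, 13, 20, 28, 37, 46, 66, 78
n = 78; position = n/2 = 39.
This falls in the class [100, 120): L = 100, F = 37, f = 9, h = 20.
Median ≈ 100 + ((39 − 37) / 9) × 20 = 104.4444

104.444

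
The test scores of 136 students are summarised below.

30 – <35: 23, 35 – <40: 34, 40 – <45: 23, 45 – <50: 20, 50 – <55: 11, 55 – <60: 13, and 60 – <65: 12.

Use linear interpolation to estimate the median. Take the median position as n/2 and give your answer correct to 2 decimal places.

42.39

Cumulative frequencies: 23, 57, 80, 100, 111, 124, 136
n = 136; position = n/2 = 68.
This falls in the class 40 – <45: L = 40, F = 57, f = 23, h = 5.
Median ≈ 40 + ((68 − 57) / 23) × 5 = 42.3913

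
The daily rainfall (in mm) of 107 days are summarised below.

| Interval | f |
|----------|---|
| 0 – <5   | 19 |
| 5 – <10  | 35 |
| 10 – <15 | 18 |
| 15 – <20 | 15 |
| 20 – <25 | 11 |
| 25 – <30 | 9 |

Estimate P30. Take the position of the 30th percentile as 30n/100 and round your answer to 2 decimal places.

6.87

Cumulative frequencies: 19, 54, 72, 87, 98, 107
n = 107; position = 30n/100 = 32.1.
This falls in the class 5 – <10: L = 5, F = 19, f = 35, h = 5.
30th percentile ≈ 5 + ((32.1 − 19) / 35) × 5 = 6.8714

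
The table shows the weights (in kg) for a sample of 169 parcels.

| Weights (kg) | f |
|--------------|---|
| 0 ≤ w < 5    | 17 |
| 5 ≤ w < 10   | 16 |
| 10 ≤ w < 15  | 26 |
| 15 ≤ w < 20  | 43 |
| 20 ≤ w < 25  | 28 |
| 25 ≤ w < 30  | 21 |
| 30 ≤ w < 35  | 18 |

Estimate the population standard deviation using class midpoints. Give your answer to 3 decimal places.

Midpoints: 2.5, 7.5, 12.5, 17.5, 22.5, 27.5, 32.5
n = 169, Σfm = 3032.5, mean = 17.9438
Σfm² = 67306.25
Σf(m − x̄)² = Σfm² − (Σfm)²/n = 67306.25 − 3032.5²/169 = 12891.7160
Population variance = 12891.7160 / 169 = 76.2823
Standard deviation = √76.2823 = 8.7340

8.734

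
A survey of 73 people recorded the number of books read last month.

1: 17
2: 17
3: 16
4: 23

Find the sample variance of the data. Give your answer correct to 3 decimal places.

1.351

Values: 1, 2, 3, 4
n = 73, Σfx = 191, mean = 2.6164
Σfx² = 597
Σf(x − x̄)² = Σfx² − (Σfx)²/n = 597 − 191²/73 = 97.2603
Sample variance = 97.2603 / 72 = 1.3508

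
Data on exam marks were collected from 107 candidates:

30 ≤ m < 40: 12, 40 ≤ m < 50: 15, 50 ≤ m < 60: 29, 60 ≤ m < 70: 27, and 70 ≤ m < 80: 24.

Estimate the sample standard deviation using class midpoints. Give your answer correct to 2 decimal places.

Midpoints: 35, 45, 55, 65, 75
n = 107, Σfm = 6245, mean = 58.3645
Σfm² = 381875
Σf(m − x̄)² = Σfm² − (Σfm)²/n = 381875 − 6245²/107 = 17388.7850
Sample variance = 17388.7850 / 106 = 164.0451
Standard deviation = √164.0451 = 12.8080

12.81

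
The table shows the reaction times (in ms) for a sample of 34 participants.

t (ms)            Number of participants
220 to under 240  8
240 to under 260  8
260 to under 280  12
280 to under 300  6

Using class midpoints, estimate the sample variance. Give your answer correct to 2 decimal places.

442.07

Midpoints: 230, 250, 270, 290
n = 34, Σfm = 8820, mean = 259.4118
Σfm² = 2302600
Σf(m − x̄)² = Σfm² − (Σfm)²/n = 2302600 − 8820²/34 = 14588.2353
Sample variance = 14588.2353 / 33 = 442.0677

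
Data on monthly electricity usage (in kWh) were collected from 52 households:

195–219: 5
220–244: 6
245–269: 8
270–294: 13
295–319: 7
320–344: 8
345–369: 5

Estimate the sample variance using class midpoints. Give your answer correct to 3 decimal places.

Midpoints: 207, 232, 257, 282, 307, 332, 357
n = 52, Σfm = 14739, mean = 283.4423
Σfm² = 4278173
Σf(m − x̄)² = Σfm² − (Σfm)²/n = 4278173 − 14739²/52 = 100516.8269
Sample variance = 100516.8269 / 51 = 1970.9182

1970.918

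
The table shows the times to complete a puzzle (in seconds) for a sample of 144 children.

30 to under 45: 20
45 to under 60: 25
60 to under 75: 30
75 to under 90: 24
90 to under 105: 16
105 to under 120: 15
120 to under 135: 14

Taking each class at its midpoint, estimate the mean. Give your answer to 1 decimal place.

77.1

Midpoints: 37.5, 52.5, 67.5, 82.5, 97.5, 112.5, 127.5
Σfm = 20×37.5 + 25×52.5 + 30×67.5 + 24×82.5 + 16×97.5 + 15×112.5 + 14×127.5 = 11100
n = Σf = 144
Mean = 11100 / 144 = 77.0833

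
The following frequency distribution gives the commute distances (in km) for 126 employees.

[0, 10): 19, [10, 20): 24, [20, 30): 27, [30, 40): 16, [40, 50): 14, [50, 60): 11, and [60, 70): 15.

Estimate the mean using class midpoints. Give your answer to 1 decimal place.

Midpoints: 5, 15, 25, 35, 45, 55, 65
Σfm = 19×5 + 24×15 + 27×25 + 16×35 + 14×45 + 11×55 + 15×65 = 3900
n = Σf = 126
Mean = 3900 / 126 = 30.9524

31.0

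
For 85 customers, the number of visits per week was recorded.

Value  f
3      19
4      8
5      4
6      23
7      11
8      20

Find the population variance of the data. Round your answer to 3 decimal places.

Values: 3, 4, 5, 6, 7, 8
n = 85, Σfx = 484, mean = 5.6941
Σfx² = 3046
Σf(x − x̄)² = Σfx² − (Σfx)²/n = 3046 − 484²/85 = 290.0471
Population variance = 290.0471 / 85 = 3.4123

3.412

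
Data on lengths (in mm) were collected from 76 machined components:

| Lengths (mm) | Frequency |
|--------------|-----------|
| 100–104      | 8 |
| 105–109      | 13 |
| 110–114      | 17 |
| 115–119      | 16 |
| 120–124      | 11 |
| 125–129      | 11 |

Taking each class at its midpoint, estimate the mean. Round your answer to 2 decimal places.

Midpoints: 102, 107, 112, 117, 122, 127
Σfm = 8×102 + 13×107 + 17×112 + 16×117 + 11×122 + 11×127 = 8722
n = Σf = 76
Mean = 8722 / 76 = 114.7632

114.76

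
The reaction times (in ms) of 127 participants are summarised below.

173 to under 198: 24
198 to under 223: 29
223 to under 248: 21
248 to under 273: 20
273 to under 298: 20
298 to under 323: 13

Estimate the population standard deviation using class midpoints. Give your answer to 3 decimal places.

40.796

Midpoints: 185.5, 210.5, 235.5, 260.5, 285.5, 310.5
n = 127, Σfm = 30458.5, mean = 239.8307
Σfm² = 7516251.75
Σf(m − x̄)² = Σfm² − (Σfm)²/n = 7516251.75 − 30458.5²/127 = 211368.1102
Population variance = 211368.1102 / 127 = 1664.3158
Standard deviation = √1664.3158 = 40.7960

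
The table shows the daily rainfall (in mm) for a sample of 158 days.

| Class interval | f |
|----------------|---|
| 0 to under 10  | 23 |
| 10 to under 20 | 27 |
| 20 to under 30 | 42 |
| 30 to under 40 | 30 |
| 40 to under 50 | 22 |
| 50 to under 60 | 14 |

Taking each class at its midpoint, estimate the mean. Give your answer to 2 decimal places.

Midpoints: 5, 15, 25, 35, 45, 55
Σfm = 23×5 + 27×15 + 42×25 + 30×35 + 22×45 + 14×55 = 4380
n = Σf = 158
Mean = 4380 / 158 = 27.7215

27.72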